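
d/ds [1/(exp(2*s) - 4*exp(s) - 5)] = 2*(2 - exp(s))*exp(s)/(-exp(2*s) + 4*exp(s) + 5)^2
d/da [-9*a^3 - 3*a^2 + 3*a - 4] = -27*a^2 - 6*a + 3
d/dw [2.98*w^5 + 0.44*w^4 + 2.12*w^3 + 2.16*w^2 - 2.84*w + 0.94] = 14.9*w^4 + 1.76*w^3 + 6.36*w^2 + 4.32*w - 2.84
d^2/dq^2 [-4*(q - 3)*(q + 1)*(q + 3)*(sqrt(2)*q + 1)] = -48*sqrt(2)*q^2 - 24*sqrt(2)*q - 24*q - 8 + 72*sqrt(2)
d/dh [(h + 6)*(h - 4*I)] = 2*h + 6 - 4*I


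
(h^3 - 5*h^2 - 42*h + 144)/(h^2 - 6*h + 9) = (h^2 - 2*h - 48)/(h - 3)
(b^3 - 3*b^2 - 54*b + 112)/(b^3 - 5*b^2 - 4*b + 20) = (b^2 - b - 56)/(b^2 - 3*b - 10)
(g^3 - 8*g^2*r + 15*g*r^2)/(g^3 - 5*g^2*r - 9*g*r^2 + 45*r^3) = g/(g + 3*r)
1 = 1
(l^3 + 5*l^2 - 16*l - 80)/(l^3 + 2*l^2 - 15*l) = (l^2 - 16)/(l*(l - 3))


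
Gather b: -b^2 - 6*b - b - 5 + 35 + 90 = -b^2 - 7*b + 120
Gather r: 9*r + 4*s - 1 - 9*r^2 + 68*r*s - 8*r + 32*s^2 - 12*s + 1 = -9*r^2 + r*(68*s + 1) + 32*s^2 - 8*s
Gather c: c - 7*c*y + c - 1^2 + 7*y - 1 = c*(2 - 7*y) + 7*y - 2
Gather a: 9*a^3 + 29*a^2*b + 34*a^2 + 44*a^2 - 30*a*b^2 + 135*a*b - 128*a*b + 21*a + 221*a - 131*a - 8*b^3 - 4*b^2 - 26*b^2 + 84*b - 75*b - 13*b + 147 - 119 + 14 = 9*a^3 + a^2*(29*b + 78) + a*(-30*b^2 + 7*b + 111) - 8*b^3 - 30*b^2 - 4*b + 42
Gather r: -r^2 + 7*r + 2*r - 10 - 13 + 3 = -r^2 + 9*r - 20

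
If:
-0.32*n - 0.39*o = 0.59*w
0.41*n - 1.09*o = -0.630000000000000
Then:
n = -1.26420287006094*w - 0.482995871830155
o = 0.396304305091409 - 0.475525850206408*w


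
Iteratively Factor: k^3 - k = (k - 1)*(k^2 + k) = (k - 1)*(k + 1)*(k)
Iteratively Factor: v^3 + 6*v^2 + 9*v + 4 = (v + 4)*(v^2 + 2*v + 1) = (v + 1)*(v + 4)*(v + 1)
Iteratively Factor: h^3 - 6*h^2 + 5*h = (h - 5)*(h^2 - h) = (h - 5)*(h - 1)*(h)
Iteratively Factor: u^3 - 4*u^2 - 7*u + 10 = (u - 5)*(u^2 + u - 2) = (u - 5)*(u + 2)*(u - 1)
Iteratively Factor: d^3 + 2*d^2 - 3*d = (d)*(d^2 + 2*d - 3) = d*(d - 1)*(d + 3)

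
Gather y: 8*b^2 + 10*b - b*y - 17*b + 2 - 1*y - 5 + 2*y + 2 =8*b^2 - 7*b + y*(1 - b) - 1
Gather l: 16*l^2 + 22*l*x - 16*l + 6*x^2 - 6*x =16*l^2 + l*(22*x - 16) + 6*x^2 - 6*x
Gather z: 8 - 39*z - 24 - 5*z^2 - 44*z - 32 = -5*z^2 - 83*z - 48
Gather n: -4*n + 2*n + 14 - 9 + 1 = 6 - 2*n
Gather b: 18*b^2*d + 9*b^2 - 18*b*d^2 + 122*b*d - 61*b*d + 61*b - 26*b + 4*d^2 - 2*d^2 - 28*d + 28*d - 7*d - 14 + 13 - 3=b^2*(18*d + 9) + b*(-18*d^2 + 61*d + 35) + 2*d^2 - 7*d - 4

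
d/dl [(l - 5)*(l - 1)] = 2*l - 6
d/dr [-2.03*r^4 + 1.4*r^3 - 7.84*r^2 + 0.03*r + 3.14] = -8.12*r^3 + 4.2*r^2 - 15.68*r + 0.03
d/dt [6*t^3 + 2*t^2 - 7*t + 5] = 18*t^2 + 4*t - 7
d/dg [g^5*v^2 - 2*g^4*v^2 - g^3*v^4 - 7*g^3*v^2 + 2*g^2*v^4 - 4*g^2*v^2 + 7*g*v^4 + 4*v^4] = v^2*(5*g^4 - 8*g^3 - 3*g^2*v^2 - 21*g^2 + 4*g*v^2 - 8*g + 7*v^2)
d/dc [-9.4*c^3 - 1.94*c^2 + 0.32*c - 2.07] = -28.2*c^2 - 3.88*c + 0.32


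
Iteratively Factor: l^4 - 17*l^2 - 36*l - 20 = (l + 2)*(l^3 - 2*l^2 - 13*l - 10) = (l + 1)*(l + 2)*(l^2 - 3*l - 10) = (l - 5)*(l + 1)*(l + 2)*(l + 2)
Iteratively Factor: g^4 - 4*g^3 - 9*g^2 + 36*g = (g)*(g^3 - 4*g^2 - 9*g + 36) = g*(g + 3)*(g^2 - 7*g + 12) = g*(g - 3)*(g + 3)*(g - 4)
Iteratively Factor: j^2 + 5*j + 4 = (j + 1)*(j + 4)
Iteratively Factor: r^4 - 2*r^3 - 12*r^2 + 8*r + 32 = (r - 2)*(r^3 - 12*r - 16) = (r - 2)*(r + 2)*(r^2 - 2*r - 8) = (r - 2)*(r + 2)^2*(r - 4)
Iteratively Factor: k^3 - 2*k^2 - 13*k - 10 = (k + 2)*(k^2 - 4*k - 5) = (k - 5)*(k + 2)*(k + 1)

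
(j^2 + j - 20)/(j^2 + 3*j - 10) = (j - 4)/(j - 2)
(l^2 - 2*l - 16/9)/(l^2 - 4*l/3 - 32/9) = (3*l + 2)/(3*l + 4)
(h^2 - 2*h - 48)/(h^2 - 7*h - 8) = (h + 6)/(h + 1)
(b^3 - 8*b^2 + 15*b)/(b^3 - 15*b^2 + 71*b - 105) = b/(b - 7)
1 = 1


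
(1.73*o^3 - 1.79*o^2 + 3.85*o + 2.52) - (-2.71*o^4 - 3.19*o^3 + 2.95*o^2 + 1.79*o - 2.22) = 2.71*o^4 + 4.92*o^3 - 4.74*o^2 + 2.06*o + 4.74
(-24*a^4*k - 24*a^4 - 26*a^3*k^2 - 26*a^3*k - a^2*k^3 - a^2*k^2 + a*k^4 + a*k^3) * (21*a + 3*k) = -504*a^5*k - 504*a^5 - 618*a^4*k^2 - 618*a^4*k - 99*a^3*k^3 - 99*a^3*k^2 + 18*a^2*k^4 + 18*a^2*k^3 + 3*a*k^5 + 3*a*k^4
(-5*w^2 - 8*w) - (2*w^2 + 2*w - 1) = -7*w^2 - 10*w + 1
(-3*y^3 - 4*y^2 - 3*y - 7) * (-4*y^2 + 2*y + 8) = 12*y^5 + 10*y^4 - 20*y^3 - 10*y^2 - 38*y - 56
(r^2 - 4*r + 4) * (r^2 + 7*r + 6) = r^4 + 3*r^3 - 18*r^2 + 4*r + 24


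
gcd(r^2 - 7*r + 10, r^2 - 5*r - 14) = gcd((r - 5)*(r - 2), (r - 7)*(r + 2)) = 1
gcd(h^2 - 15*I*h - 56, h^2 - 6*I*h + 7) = h - 7*I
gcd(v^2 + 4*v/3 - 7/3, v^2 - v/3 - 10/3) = 1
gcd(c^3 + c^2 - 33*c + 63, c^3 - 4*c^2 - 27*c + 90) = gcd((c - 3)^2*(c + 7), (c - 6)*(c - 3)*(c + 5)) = c - 3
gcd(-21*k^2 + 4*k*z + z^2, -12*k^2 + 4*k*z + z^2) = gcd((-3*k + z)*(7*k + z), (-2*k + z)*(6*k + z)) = 1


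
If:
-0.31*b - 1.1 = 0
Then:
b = -3.55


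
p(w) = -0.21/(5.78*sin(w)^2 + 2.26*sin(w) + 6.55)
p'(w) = -0.21*(-11.56*sin(w)*cos(w) - 2.26*cos(w))/(5.78*sin(w)^2 + 2.26*sin(w) + 6.55)^2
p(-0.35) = -0.03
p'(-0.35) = -0.01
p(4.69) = -0.02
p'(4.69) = 0.00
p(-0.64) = -0.03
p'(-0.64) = -0.01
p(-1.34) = -0.02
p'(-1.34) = -0.00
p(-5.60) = -0.02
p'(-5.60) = 0.01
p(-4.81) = -0.01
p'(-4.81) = 0.00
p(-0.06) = -0.03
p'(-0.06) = 0.01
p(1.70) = -0.01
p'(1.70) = -0.00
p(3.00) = -0.03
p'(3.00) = -0.02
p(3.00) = -0.03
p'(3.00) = -0.02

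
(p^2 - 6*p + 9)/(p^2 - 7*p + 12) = (p - 3)/(p - 4)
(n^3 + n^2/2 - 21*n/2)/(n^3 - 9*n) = (n + 7/2)/(n + 3)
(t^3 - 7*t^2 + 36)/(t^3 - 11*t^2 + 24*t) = (t^2 - 4*t - 12)/(t*(t - 8))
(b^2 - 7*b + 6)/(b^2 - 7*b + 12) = (b^2 - 7*b + 6)/(b^2 - 7*b + 12)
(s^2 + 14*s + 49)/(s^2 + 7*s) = (s + 7)/s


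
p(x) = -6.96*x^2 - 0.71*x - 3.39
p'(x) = -13.92*x - 0.71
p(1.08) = -12.27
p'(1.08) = -15.74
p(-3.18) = -71.51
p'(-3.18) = 43.56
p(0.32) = -4.33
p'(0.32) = -5.16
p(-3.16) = -70.65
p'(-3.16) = 43.28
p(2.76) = -58.37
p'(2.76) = -39.13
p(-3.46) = -84.26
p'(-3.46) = 47.45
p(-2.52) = -45.80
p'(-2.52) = 34.37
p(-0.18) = -3.49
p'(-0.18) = 1.80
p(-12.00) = -997.11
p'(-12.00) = 166.33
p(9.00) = -573.54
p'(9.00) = -125.99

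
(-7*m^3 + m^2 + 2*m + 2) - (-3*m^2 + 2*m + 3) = -7*m^3 + 4*m^2 - 1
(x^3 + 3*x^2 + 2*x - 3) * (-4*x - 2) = -4*x^4 - 14*x^3 - 14*x^2 + 8*x + 6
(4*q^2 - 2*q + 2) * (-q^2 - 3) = -4*q^4 + 2*q^3 - 14*q^2 + 6*q - 6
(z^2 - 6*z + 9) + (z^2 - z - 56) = 2*z^2 - 7*z - 47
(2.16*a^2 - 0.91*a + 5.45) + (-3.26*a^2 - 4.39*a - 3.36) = -1.1*a^2 - 5.3*a + 2.09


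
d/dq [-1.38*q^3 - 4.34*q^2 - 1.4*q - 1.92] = -4.14*q^2 - 8.68*q - 1.4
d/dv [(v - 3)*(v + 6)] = 2*v + 3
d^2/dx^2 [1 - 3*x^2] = -6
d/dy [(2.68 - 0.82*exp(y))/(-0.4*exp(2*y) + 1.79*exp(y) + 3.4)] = (-0.328*exp(2*y) + 2.144*exp(y) - 7.5852)*exp(y)/(0.16*exp(4*y) - 1.432*exp(3*y) + 0.4841*exp(2*y) + 12.172*exp(y) + 11.56)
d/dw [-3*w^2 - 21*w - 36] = -6*w - 21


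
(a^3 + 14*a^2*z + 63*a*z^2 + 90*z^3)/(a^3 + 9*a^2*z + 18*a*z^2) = (a + 5*z)/a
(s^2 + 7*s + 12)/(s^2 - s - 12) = (s + 4)/(s - 4)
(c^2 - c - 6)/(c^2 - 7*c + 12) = (c + 2)/(c - 4)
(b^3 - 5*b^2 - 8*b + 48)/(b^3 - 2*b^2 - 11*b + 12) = (b - 4)/(b - 1)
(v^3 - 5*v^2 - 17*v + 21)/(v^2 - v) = v - 4 - 21/v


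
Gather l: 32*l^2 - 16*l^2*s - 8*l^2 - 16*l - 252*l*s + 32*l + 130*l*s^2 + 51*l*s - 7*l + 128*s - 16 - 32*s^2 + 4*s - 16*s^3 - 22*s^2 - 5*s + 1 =l^2*(24 - 16*s) + l*(130*s^2 - 201*s + 9) - 16*s^3 - 54*s^2 + 127*s - 15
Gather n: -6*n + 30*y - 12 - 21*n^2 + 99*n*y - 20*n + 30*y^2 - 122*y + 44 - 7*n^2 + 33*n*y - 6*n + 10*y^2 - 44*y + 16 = -28*n^2 + n*(132*y - 32) + 40*y^2 - 136*y + 48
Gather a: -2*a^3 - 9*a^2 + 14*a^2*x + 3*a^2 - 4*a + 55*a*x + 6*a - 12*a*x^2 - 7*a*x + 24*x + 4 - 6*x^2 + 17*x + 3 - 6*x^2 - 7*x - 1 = -2*a^3 + a^2*(14*x - 6) + a*(-12*x^2 + 48*x + 2) - 12*x^2 + 34*x + 6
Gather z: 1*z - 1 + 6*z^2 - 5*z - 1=6*z^2 - 4*z - 2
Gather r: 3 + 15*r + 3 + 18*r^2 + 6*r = 18*r^2 + 21*r + 6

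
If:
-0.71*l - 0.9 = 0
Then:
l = -1.27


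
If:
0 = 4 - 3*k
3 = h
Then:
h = 3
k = 4/3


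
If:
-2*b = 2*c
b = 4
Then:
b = 4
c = -4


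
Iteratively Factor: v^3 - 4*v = (v - 2)*(v^2 + 2*v) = (v - 2)*(v + 2)*(v)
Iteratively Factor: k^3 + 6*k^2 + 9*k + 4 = (k + 4)*(k^2 + 2*k + 1) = (k + 1)*(k + 4)*(k + 1)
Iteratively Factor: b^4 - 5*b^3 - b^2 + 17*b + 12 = (b - 4)*(b^3 - b^2 - 5*b - 3) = (b - 4)*(b - 3)*(b^2 + 2*b + 1) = (b - 4)*(b - 3)*(b + 1)*(b + 1)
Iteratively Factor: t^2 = (t)*(t)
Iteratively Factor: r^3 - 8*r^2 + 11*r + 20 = (r - 4)*(r^2 - 4*r - 5) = (r - 5)*(r - 4)*(r + 1)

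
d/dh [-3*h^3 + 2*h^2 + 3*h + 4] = -9*h^2 + 4*h + 3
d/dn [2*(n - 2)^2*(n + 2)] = 2*(n - 2)*(3*n + 2)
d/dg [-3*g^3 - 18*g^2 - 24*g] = -9*g^2 - 36*g - 24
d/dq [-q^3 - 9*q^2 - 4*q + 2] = -3*q^2 - 18*q - 4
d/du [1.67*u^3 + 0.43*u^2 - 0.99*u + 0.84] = 5.01*u^2 + 0.86*u - 0.99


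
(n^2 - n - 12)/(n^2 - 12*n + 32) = (n + 3)/(n - 8)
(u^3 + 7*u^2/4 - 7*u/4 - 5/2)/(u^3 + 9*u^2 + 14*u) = (4*u^2 - u - 5)/(4*u*(u + 7))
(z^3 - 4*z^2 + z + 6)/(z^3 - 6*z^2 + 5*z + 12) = (z - 2)/(z - 4)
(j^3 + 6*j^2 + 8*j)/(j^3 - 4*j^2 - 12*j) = (j + 4)/(j - 6)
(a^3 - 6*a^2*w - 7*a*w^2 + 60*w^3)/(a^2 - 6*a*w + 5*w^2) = (-a^2 + a*w + 12*w^2)/(-a + w)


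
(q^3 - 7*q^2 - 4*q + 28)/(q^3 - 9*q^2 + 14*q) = (q + 2)/q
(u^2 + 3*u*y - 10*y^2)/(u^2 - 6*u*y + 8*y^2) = (-u - 5*y)/(-u + 4*y)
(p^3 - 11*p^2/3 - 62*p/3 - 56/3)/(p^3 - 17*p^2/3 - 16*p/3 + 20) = (3*p^2 - 17*p - 28)/(3*p^2 - 23*p + 30)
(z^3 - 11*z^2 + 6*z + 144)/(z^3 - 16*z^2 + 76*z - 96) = (z + 3)/(z - 2)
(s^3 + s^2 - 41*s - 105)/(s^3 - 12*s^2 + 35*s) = (s^2 + 8*s + 15)/(s*(s - 5))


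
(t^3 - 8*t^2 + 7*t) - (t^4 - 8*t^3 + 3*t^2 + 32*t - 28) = -t^4 + 9*t^3 - 11*t^2 - 25*t + 28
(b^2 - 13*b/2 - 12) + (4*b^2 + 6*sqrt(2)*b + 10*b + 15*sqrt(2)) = 5*b^2 + 7*b/2 + 6*sqrt(2)*b - 12 + 15*sqrt(2)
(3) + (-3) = 0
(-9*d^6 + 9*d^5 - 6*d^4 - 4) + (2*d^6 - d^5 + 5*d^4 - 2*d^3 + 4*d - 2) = -7*d^6 + 8*d^5 - d^4 - 2*d^3 + 4*d - 6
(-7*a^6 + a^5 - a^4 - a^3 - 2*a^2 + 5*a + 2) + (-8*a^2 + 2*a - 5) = -7*a^6 + a^5 - a^4 - a^3 - 10*a^2 + 7*a - 3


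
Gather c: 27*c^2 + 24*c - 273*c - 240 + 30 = 27*c^2 - 249*c - 210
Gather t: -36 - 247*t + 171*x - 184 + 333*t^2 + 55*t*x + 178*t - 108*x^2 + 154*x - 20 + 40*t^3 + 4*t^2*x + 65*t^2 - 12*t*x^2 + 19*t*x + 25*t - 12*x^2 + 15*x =40*t^3 + t^2*(4*x + 398) + t*(-12*x^2 + 74*x - 44) - 120*x^2 + 340*x - 240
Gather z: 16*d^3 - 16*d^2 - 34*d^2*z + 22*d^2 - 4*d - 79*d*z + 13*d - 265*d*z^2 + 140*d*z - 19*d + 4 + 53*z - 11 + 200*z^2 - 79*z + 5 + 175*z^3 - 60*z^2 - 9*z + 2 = 16*d^3 + 6*d^2 - 10*d + 175*z^3 + z^2*(140 - 265*d) + z*(-34*d^2 + 61*d - 35)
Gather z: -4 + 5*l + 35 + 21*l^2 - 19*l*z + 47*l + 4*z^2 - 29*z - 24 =21*l^2 + 52*l + 4*z^2 + z*(-19*l - 29) + 7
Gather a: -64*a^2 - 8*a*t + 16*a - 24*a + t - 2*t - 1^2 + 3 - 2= -64*a^2 + a*(-8*t - 8) - t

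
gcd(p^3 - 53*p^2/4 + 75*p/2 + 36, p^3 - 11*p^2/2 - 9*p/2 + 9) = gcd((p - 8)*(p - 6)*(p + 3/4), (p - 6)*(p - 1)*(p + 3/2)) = p - 6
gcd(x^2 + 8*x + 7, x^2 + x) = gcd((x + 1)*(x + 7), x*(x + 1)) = x + 1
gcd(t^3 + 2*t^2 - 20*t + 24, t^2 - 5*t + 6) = t - 2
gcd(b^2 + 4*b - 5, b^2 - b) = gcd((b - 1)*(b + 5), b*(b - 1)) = b - 1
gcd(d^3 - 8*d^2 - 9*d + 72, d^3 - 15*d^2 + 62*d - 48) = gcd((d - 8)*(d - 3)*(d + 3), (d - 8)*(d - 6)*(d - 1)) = d - 8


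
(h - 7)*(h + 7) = h^2 - 49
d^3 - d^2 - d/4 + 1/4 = (d - 1)*(d - 1/2)*(d + 1/2)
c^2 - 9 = (c - 3)*(c + 3)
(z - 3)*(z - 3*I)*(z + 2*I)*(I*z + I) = I*z^4 + z^3 - 2*I*z^3 - 2*z^2 + 3*I*z^2 - 3*z - 12*I*z - 18*I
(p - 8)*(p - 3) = p^2 - 11*p + 24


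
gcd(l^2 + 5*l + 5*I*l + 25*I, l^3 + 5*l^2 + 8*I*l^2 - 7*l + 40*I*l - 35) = l + 5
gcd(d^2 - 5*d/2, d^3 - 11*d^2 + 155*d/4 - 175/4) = d - 5/2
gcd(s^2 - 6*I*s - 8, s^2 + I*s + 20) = s - 4*I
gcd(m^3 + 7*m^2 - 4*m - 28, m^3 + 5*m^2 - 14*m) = m^2 + 5*m - 14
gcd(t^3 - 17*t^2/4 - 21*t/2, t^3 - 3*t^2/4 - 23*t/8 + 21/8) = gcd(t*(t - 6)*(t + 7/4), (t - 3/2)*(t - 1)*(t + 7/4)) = t + 7/4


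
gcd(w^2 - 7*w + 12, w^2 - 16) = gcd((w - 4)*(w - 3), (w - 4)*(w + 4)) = w - 4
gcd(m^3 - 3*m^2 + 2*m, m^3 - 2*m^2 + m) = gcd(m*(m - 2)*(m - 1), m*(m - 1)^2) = m^2 - m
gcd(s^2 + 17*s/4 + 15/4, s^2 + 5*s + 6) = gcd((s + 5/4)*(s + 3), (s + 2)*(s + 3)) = s + 3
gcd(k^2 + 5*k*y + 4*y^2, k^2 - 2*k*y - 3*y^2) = k + y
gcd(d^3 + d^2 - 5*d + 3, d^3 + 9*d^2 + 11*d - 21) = d^2 + 2*d - 3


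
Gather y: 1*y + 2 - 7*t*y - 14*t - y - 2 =-7*t*y - 14*t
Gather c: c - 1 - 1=c - 2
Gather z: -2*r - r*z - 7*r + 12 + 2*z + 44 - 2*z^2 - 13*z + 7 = -9*r - 2*z^2 + z*(-r - 11) + 63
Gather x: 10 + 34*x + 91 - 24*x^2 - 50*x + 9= -24*x^2 - 16*x + 110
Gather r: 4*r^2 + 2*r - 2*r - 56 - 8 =4*r^2 - 64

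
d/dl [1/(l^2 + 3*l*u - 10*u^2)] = (-2*l - 3*u)/(l^2 + 3*l*u - 10*u^2)^2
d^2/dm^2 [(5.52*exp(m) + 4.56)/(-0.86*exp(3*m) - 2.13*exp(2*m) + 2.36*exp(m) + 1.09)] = (-16.330368*exp(6*m) - 60.6877920000001*exp(5*m) - 161.740344*exp(4*m) - 159.258864*exp(3*m) - 46.598976*exp(2*m) - 53.545536*exp(m) + 5.171832)*exp(m)/(0.636056*exp(9*m) + 4.726044*exp(8*m) + 6.468834*exp(7*m) - 18.693183*exp(6*m) - 29.731656*exp(5*m) + 34.027665*exp(4*m) + 22.796314*exp(3*m) - 10.620633*exp(2*m) - 8.411748*exp(m) - 1.295029)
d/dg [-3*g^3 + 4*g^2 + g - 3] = -9*g^2 + 8*g + 1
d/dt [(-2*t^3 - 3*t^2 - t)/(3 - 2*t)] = (8*t^3 - 12*t^2 - 18*t - 3)/(4*t^2 - 12*t + 9)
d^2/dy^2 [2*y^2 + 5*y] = 4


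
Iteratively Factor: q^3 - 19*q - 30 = (q + 2)*(q^2 - 2*q - 15) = (q - 5)*(q + 2)*(q + 3)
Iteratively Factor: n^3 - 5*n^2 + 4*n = (n - 4)*(n^2 - n) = n*(n - 4)*(n - 1)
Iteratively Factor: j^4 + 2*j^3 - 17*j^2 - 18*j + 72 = (j - 3)*(j^3 + 5*j^2 - 2*j - 24) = (j - 3)*(j + 4)*(j^2 + j - 6) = (j - 3)*(j - 2)*(j + 4)*(j + 3)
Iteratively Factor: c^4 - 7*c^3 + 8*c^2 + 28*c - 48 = (c - 4)*(c^3 - 3*c^2 - 4*c + 12) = (c - 4)*(c - 2)*(c^2 - c - 6) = (c - 4)*(c - 2)*(c + 2)*(c - 3)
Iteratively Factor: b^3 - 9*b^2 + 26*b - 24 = (b - 2)*(b^2 - 7*b + 12) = (b - 3)*(b - 2)*(b - 4)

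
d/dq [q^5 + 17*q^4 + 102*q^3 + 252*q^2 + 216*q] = 5*q^4 + 68*q^3 + 306*q^2 + 504*q + 216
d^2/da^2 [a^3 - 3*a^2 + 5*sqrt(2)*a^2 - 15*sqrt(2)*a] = 6*a - 6 + 10*sqrt(2)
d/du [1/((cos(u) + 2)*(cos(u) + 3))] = (2*cos(u) + 5)*sin(u)/((cos(u) + 2)^2*(cos(u) + 3)^2)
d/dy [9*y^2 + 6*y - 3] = 18*y + 6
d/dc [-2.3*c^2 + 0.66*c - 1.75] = 0.66 - 4.6*c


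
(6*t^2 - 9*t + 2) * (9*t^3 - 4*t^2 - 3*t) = 54*t^5 - 105*t^4 + 36*t^3 + 19*t^2 - 6*t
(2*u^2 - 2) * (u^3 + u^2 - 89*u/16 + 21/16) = 2*u^5 + 2*u^4 - 105*u^3/8 + 5*u^2/8 + 89*u/8 - 21/8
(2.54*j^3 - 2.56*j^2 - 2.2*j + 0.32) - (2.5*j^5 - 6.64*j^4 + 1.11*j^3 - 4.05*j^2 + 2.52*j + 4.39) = -2.5*j^5 + 6.64*j^4 + 1.43*j^3 + 1.49*j^2 - 4.72*j - 4.07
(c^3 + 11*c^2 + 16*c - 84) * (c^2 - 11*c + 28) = c^5 - 77*c^3 + 48*c^2 + 1372*c - 2352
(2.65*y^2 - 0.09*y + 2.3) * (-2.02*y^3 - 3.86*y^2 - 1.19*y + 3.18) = -5.353*y^5 - 10.0472*y^4 - 7.4521*y^3 - 0.343899999999999*y^2 - 3.0232*y + 7.314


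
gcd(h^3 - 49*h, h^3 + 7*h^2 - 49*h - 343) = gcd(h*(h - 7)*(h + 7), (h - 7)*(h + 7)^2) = h^2 - 49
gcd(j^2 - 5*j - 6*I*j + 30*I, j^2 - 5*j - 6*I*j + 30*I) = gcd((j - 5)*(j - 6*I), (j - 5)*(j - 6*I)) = j^2 + j*(-5 - 6*I) + 30*I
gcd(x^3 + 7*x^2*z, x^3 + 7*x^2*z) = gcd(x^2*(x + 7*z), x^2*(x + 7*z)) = x^3 + 7*x^2*z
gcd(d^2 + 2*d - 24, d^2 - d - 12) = d - 4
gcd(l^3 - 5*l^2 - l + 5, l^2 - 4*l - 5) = l^2 - 4*l - 5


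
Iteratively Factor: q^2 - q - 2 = (q - 2)*(q + 1)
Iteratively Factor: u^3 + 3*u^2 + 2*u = (u + 2)*(u^2 + u) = u*(u + 2)*(u + 1)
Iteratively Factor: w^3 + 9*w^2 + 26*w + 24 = (w + 2)*(w^2 + 7*w + 12) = (w + 2)*(w + 4)*(w + 3)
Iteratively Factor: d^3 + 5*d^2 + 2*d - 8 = (d - 1)*(d^2 + 6*d + 8) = (d - 1)*(d + 4)*(d + 2)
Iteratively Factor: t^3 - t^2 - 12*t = (t - 4)*(t^2 + 3*t) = t*(t - 4)*(t + 3)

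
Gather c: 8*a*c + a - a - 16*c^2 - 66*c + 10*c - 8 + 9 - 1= -16*c^2 + c*(8*a - 56)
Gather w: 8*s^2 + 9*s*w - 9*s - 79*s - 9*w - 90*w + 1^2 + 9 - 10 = 8*s^2 - 88*s + w*(9*s - 99)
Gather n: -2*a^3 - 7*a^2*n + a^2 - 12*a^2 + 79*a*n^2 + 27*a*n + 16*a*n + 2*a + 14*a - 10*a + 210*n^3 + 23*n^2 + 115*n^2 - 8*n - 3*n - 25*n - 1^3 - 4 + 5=-2*a^3 - 11*a^2 + 6*a + 210*n^3 + n^2*(79*a + 138) + n*(-7*a^2 + 43*a - 36)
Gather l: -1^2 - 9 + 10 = 0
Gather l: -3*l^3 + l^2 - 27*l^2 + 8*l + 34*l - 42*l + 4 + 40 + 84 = -3*l^3 - 26*l^2 + 128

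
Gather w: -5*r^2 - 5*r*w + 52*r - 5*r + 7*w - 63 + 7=-5*r^2 + 47*r + w*(7 - 5*r) - 56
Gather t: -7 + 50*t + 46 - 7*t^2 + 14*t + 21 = -7*t^2 + 64*t + 60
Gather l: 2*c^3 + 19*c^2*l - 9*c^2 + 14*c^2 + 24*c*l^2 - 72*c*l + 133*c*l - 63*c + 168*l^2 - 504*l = 2*c^3 + 5*c^2 - 63*c + l^2*(24*c + 168) + l*(19*c^2 + 61*c - 504)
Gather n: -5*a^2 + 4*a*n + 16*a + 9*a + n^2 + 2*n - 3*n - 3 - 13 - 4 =-5*a^2 + 25*a + n^2 + n*(4*a - 1) - 20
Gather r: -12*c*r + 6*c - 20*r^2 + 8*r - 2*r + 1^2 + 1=6*c - 20*r^2 + r*(6 - 12*c) + 2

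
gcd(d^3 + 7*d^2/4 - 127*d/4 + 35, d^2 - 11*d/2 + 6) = d - 4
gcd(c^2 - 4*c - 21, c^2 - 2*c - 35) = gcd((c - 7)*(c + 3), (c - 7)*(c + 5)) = c - 7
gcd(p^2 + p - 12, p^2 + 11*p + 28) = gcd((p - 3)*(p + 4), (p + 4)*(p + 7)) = p + 4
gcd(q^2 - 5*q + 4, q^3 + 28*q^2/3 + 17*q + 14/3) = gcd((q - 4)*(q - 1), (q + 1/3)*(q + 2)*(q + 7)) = 1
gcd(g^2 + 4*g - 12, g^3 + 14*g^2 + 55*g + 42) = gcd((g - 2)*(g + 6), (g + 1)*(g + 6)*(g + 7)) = g + 6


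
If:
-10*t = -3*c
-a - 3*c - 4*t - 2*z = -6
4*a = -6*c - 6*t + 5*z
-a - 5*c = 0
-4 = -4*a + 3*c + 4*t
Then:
No Solution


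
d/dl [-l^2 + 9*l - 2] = 9 - 2*l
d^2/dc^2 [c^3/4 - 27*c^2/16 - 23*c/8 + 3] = 3*c/2 - 27/8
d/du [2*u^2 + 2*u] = 4*u + 2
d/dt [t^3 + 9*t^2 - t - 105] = 3*t^2 + 18*t - 1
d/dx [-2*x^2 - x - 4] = -4*x - 1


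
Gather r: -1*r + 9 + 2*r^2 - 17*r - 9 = 2*r^2 - 18*r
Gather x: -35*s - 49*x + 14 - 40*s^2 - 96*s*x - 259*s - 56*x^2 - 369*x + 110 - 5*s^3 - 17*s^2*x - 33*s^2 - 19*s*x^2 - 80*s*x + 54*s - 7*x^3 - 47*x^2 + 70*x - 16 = -5*s^3 - 73*s^2 - 240*s - 7*x^3 + x^2*(-19*s - 103) + x*(-17*s^2 - 176*s - 348) + 108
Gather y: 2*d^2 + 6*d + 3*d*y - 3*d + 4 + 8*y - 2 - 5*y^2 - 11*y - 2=2*d^2 + 3*d - 5*y^2 + y*(3*d - 3)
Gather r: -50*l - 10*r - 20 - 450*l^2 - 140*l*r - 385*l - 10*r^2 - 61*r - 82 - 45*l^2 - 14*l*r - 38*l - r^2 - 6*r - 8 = -495*l^2 - 473*l - 11*r^2 + r*(-154*l - 77) - 110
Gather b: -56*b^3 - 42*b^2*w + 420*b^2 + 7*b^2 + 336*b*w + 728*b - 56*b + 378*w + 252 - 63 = -56*b^3 + b^2*(427 - 42*w) + b*(336*w + 672) + 378*w + 189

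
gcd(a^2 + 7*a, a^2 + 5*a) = a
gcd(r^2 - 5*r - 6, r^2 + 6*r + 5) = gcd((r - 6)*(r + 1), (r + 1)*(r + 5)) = r + 1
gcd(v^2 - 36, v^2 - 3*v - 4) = 1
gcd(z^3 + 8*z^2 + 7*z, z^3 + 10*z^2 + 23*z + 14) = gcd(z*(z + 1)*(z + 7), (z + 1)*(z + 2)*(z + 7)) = z^2 + 8*z + 7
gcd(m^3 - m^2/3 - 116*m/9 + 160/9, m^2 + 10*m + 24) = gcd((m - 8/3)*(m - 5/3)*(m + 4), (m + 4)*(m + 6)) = m + 4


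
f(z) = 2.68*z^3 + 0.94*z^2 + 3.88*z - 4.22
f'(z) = 8.04*z^2 + 1.88*z + 3.88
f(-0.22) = -5.06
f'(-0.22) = 3.86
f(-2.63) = -56.68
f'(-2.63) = 54.55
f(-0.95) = -9.36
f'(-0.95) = 9.35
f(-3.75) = -146.88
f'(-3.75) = 109.89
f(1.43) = 11.09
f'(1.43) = 23.01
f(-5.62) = -472.05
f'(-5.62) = 247.25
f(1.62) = 15.93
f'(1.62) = 28.03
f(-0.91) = -8.99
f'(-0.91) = 8.83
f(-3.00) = -79.76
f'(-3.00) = 70.60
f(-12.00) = -4546.46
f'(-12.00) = 1139.08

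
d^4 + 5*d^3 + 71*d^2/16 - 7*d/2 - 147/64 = (d - 3/4)*(d + 1/2)*(d + 7/4)*(d + 7/2)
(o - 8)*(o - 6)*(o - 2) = o^3 - 16*o^2 + 76*o - 96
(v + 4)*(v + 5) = v^2 + 9*v + 20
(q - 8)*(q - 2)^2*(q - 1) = q^4 - 13*q^3 + 48*q^2 - 68*q + 32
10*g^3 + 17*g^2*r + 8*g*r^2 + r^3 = (g + r)*(2*g + r)*(5*g + r)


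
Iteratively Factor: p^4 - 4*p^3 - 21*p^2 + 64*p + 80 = (p - 5)*(p^3 + p^2 - 16*p - 16) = (p - 5)*(p + 4)*(p^2 - 3*p - 4) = (p - 5)*(p + 1)*(p + 4)*(p - 4)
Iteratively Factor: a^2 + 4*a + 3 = (a + 1)*(a + 3)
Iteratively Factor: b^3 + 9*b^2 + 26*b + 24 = (b + 4)*(b^2 + 5*b + 6) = (b + 2)*(b + 4)*(b + 3)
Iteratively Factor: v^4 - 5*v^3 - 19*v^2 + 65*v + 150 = (v + 3)*(v^3 - 8*v^2 + 5*v + 50) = (v - 5)*(v + 3)*(v^2 - 3*v - 10) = (v - 5)^2*(v + 3)*(v + 2)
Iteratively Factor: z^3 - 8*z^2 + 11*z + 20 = (z + 1)*(z^2 - 9*z + 20) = (z - 4)*(z + 1)*(z - 5)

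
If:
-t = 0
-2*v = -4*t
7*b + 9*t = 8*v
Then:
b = 0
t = 0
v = 0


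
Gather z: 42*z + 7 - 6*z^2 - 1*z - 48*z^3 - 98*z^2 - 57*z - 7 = -48*z^3 - 104*z^2 - 16*z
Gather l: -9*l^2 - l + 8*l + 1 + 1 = -9*l^2 + 7*l + 2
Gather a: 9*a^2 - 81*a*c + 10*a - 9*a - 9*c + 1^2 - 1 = 9*a^2 + a*(1 - 81*c) - 9*c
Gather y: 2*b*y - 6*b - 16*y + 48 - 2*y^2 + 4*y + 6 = -6*b - 2*y^2 + y*(2*b - 12) + 54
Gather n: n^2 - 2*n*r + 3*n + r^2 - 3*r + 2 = n^2 + n*(3 - 2*r) + r^2 - 3*r + 2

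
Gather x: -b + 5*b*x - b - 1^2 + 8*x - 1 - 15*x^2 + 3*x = -2*b - 15*x^2 + x*(5*b + 11) - 2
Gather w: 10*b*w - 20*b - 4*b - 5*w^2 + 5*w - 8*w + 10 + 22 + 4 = -24*b - 5*w^2 + w*(10*b - 3) + 36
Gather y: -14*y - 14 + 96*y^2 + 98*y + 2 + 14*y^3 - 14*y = 14*y^3 + 96*y^2 + 70*y - 12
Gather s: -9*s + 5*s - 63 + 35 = -4*s - 28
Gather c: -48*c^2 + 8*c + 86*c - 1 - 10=-48*c^2 + 94*c - 11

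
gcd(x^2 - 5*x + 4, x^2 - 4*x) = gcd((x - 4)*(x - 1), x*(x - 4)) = x - 4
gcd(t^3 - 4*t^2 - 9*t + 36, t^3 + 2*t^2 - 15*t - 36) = t^2 - t - 12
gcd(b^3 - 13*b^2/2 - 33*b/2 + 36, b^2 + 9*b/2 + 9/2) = b + 3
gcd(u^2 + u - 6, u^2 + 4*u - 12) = u - 2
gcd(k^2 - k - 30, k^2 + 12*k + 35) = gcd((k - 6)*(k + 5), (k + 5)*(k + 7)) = k + 5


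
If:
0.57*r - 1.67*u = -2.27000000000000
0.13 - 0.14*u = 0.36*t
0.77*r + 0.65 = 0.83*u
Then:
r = 0.98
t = -0.30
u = 1.69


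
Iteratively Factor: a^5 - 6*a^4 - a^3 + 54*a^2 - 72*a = (a - 2)*(a^4 - 4*a^3 - 9*a^2 + 36*a) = a*(a - 2)*(a^3 - 4*a^2 - 9*a + 36) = a*(a - 2)*(a + 3)*(a^2 - 7*a + 12) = a*(a - 4)*(a - 2)*(a + 3)*(a - 3)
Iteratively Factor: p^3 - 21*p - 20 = (p + 1)*(p^2 - p - 20) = (p - 5)*(p + 1)*(p + 4)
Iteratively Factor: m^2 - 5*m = (m - 5)*(m)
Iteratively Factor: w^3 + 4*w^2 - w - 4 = (w + 4)*(w^2 - 1) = (w + 1)*(w + 4)*(w - 1)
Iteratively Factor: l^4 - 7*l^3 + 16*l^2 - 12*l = (l - 2)*(l^3 - 5*l^2 + 6*l) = l*(l - 2)*(l^2 - 5*l + 6) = l*(l - 2)^2*(l - 3)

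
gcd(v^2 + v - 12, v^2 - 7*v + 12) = v - 3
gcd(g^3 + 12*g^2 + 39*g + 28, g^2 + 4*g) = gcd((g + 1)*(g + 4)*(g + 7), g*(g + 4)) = g + 4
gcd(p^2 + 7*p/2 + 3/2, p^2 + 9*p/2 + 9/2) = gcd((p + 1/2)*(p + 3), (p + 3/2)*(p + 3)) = p + 3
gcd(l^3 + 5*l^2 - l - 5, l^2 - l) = l - 1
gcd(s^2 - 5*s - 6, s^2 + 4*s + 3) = s + 1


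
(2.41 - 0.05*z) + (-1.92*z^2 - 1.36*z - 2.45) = -1.92*z^2 - 1.41*z - 0.04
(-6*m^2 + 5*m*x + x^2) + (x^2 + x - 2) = -6*m^2 + 5*m*x + 2*x^2 + x - 2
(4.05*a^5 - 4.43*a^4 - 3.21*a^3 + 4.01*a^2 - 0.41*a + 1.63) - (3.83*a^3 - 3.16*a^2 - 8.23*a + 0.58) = 4.05*a^5 - 4.43*a^4 - 7.04*a^3 + 7.17*a^2 + 7.82*a + 1.05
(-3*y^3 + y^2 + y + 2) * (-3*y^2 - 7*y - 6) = 9*y^5 + 18*y^4 + 8*y^3 - 19*y^2 - 20*y - 12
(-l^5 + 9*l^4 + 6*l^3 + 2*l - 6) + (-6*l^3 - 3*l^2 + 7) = -l^5 + 9*l^4 - 3*l^2 + 2*l + 1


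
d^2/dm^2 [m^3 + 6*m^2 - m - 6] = 6*m + 12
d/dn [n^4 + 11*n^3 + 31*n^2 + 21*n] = 4*n^3 + 33*n^2 + 62*n + 21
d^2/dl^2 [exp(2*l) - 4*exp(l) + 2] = 4*(exp(l) - 1)*exp(l)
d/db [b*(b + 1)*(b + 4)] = 3*b^2 + 10*b + 4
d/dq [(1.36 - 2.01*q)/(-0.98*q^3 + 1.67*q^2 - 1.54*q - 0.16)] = (-3.9396*q^3 + 7.3551*q^2 - 4.5424*q + 2.416)/(0.9604*q^6 - 3.2732*q^5 + 5.8073*q^4 - 4.83*q^3 + 1.8372*q^2 + 0.4928*q + 0.0256)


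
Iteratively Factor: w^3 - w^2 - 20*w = (w + 4)*(w^2 - 5*w) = (w - 5)*(w + 4)*(w)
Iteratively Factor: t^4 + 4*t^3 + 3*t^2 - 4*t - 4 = (t + 2)*(t^3 + 2*t^2 - t - 2) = (t - 1)*(t + 2)*(t^2 + 3*t + 2) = (t - 1)*(t + 1)*(t + 2)*(t + 2)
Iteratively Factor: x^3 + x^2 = (x)*(x^2 + x) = x*(x + 1)*(x)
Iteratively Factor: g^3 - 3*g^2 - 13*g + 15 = (g - 1)*(g^2 - 2*g - 15) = (g - 1)*(g + 3)*(g - 5)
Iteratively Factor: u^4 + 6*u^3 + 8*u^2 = (u)*(u^3 + 6*u^2 + 8*u) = u*(u + 2)*(u^2 + 4*u) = u^2*(u + 2)*(u + 4)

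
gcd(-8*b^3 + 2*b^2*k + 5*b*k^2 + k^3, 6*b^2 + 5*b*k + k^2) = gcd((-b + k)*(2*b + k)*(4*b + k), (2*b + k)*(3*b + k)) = 2*b + k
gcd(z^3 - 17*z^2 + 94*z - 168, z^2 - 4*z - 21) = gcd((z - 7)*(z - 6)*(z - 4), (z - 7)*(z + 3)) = z - 7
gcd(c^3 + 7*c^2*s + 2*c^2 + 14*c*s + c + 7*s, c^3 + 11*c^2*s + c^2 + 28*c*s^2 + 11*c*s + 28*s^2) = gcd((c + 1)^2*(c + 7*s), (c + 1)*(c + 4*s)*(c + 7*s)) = c^2 + 7*c*s + c + 7*s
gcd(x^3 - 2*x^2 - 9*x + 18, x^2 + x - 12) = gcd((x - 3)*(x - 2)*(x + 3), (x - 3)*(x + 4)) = x - 3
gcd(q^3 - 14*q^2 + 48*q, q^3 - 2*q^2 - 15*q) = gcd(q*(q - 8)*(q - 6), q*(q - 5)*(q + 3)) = q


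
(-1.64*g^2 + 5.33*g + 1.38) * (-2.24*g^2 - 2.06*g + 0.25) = 3.6736*g^4 - 8.5608*g^3 - 14.481*g^2 - 1.5103*g + 0.345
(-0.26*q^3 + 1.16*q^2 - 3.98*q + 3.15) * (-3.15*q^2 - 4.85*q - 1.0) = 0.819*q^5 - 2.393*q^4 + 7.171*q^3 + 8.2205*q^2 - 11.2975*q - 3.15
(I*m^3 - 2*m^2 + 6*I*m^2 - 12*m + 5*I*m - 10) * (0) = 0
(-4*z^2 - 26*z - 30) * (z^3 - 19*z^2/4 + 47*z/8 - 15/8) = -4*z^5 - 7*z^4 + 70*z^3 - 11*z^2/4 - 255*z/2 + 225/4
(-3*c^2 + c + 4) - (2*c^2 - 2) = -5*c^2 + c + 6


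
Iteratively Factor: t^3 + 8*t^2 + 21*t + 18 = (t + 3)*(t^2 + 5*t + 6) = (t + 3)^2*(t + 2)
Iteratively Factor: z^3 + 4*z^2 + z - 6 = (z + 3)*(z^2 + z - 2) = (z - 1)*(z + 3)*(z + 2)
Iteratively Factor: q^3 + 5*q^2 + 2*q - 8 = (q + 2)*(q^2 + 3*q - 4) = (q - 1)*(q + 2)*(q + 4)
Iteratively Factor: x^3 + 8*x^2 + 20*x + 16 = (x + 4)*(x^2 + 4*x + 4) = (x + 2)*(x + 4)*(x + 2)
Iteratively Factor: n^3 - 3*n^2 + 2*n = (n)*(n^2 - 3*n + 2) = n*(n - 1)*(n - 2)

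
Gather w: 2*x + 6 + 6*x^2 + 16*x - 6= 6*x^2 + 18*x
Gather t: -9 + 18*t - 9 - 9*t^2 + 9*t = -9*t^2 + 27*t - 18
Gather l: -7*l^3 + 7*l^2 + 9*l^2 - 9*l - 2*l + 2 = -7*l^3 + 16*l^2 - 11*l + 2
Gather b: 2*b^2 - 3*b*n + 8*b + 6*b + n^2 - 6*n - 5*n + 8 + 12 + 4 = 2*b^2 + b*(14 - 3*n) + n^2 - 11*n + 24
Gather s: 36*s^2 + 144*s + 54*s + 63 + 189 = 36*s^2 + 198*s + 252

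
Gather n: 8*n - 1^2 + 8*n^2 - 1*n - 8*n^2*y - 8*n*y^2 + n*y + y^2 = n^2*(8 - 8*y) + n*(-8*y^2 + y + 7) + y^2 - 1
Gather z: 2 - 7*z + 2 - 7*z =4 - 14*z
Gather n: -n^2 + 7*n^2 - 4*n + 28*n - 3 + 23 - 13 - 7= 6*n^2 + 24*n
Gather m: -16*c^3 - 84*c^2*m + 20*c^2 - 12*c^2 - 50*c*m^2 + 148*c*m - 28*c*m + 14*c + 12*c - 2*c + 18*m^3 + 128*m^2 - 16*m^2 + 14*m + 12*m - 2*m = -16*c^3 + 8*c^2 + 24*c + 18*m^3 + m^2*(112 - 50*c) + m*(-84*c^2 + 120*c + 24)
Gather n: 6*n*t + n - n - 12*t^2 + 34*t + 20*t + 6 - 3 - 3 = 6*n*t - 12*t^2 + 54*t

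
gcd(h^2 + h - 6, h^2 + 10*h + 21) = h + 3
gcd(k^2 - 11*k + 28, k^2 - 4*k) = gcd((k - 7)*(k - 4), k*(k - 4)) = k - 4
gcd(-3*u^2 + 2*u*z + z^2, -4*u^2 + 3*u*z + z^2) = -u + z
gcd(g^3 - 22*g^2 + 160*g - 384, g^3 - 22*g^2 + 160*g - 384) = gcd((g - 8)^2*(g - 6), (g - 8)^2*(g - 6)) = g^3 - 22*g^2 + 160*g - 384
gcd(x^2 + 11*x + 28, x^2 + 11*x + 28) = x^2 + 11*x + 28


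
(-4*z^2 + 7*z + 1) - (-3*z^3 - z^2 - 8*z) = 3*z^3 - 3*z^2 + 15*z + 1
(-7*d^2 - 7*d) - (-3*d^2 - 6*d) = -4*d^2 - d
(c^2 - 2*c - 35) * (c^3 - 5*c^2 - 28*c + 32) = c^5 - 7*c^4 - 53*c^3 + 263*c^2 + 916*c - 1120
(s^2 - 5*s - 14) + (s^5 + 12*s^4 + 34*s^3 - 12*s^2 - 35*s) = s^5 + 12*s^4 + 34*s^3 - 11*s^2 - 40*s - 14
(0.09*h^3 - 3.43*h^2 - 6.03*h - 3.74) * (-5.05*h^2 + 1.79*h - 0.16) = -0.4545*h^5 + 17.4826*h^4 + 24.2974*h^3 + 8.6421*h^2 - 5.7298*h + 0.5984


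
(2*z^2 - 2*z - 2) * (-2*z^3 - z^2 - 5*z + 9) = -4*z^5 + 2*z^4 - 4*z^3 + 30*z^2 - 8*z - 18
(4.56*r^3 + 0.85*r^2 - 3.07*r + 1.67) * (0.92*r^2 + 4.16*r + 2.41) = 4.1952*r^5 + 19.7516*r^4 + 11.7012*r^3 - 9.1863*r^2 - 0.4515*r + 4.0247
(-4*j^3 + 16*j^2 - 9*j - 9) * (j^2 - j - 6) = -4*j^5 + 20*j^4 - j^3 - 96*j^2 + 63*j + 54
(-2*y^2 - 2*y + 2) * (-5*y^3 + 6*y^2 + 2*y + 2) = 10*y^5 - 2*y^4 - 26*y^3 + 4*y^2 + 4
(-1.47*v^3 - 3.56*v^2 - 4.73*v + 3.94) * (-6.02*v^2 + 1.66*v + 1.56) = 8.8494*v^5 + 18.991*v^4 + 20.2718*v^3 - 37.1242*v^2 - 0.838400000000001*v + 6.1464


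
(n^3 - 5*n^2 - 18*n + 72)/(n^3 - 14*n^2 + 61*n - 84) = (n^2 - 2*n - 24)/(n^2 - 11*n + 28)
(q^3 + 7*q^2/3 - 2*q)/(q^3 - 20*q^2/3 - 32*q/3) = (-3*q^2 - 7*q + 6)/(-3*q^2 + 20*q + 32)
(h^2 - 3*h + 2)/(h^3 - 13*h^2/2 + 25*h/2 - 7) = 2/(2*h - 7)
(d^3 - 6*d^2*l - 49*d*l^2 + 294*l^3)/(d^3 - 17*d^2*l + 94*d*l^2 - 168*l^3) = (d + 7*l)/(d - 4*l)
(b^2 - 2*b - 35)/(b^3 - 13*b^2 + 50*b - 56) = (b + 5)/(b^2 - 6*b + 8)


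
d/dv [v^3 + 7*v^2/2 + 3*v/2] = 3*v^2 + 7*v + 3/2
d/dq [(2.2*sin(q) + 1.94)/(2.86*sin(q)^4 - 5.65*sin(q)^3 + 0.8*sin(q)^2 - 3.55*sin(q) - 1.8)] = (-18.876*sin(q)^4 + 2.6664*sin(q)^3 + 31.123*sin(q)^2 - 3.104*sin(q) + 2.927)*cos(q)/(8.1796*sin(q)^8 - 32.318*sin(q)^7 + 36.4985*sin(q)^6 - 29.346*sin(q)^5 + 30.459*sin(q)^4 + 14.66*sin(q)^3 + 9.7225*sin(q)^2 + 12.78*sin(q) + 3.24)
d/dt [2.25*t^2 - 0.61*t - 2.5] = 4.5*t - 0.61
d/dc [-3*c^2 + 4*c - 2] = 4 - 6*c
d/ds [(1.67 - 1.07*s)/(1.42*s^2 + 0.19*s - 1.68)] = (1.5194*s^2 - 4.7428*s + 1.4803)/(2.0164*s^4 + 0.5396*s^3 - 4.7351*s^2 - 0.6384*s + 2.8224)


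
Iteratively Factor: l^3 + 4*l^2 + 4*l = (l + 2)*(l^2 + 2*l) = (l + 2)^2*(l)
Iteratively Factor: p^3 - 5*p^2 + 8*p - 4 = (p - 1)*(p^2 - 4*p + 4) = (p - 2)*(p - 1)*(p - 2)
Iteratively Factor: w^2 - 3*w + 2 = (w - 1)*(w - 2)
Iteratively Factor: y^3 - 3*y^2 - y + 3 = (y - 1)*(y^2 - 2*y - 3) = (y - 3)*(y - 1)*(y + 1)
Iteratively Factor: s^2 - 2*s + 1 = (s - 1)*(s - 1)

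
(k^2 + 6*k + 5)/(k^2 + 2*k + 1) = (k + 5)/(k + 1)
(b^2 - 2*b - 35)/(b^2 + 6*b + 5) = (b - 7)/(b + 1)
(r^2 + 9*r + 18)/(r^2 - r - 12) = (r + 6)/(r - 4)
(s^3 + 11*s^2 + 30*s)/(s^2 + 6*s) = s + 5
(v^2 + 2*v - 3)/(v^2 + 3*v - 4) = (v + 3)/(v + 4)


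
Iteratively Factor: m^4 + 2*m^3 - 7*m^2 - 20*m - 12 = (m + 2)*(m^3 - 7*m - 6) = (m + 2)^2*(m^2 - 2*m - 3) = (m + 1)*(m + 2)^2*(m - 3)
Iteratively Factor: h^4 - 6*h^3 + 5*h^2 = (h)*(h^3 - 6*h^2 + 5*h) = h*(h - 5)*(h^2 - h) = h^2*(h - 5)*(h - 1)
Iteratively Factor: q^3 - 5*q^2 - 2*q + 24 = (q - 4)*(q^2 - q - 6) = (q - 4)*(q - 3)*(q + 2)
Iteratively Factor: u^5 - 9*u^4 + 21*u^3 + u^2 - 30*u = (u - 5)*(u^4 - 4*u^3 + u^2 + 6*u) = (u - 5)*(u - 2)*(u^3 - 2*u^2 - 3*u) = (u - 5)*(u - 3)*(u - 2)*(u^2 + u) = u*(u - 5)*(u - 3)*(u - 2)*(u + 1)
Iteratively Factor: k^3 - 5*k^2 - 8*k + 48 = (k + 3)*(k^2 - 8*k + 16) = (k - 4)*(k + 3)*(k - 4)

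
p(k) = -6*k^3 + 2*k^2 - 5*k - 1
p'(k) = -18*k^2 + 4*k - 5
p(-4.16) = 486.36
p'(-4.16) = -333.14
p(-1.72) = 44.05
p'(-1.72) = -65.13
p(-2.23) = 86.63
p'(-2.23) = -103.43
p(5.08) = -761.37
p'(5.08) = -449.20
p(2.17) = -63.74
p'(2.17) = -81.08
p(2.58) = -103.63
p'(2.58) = -114.50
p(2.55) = -100.23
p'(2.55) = -111.84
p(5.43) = -929.80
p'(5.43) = -514.01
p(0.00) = -1.00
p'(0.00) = -5.00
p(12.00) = -10141.00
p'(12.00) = -2549.00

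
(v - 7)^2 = v^2 - 14*v + 49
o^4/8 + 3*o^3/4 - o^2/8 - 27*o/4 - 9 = (o/4 + 1)*(o/2 + 1)*(o - 3)*(o + 3)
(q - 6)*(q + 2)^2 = q^3 - 2*q^2 - 20*q - 24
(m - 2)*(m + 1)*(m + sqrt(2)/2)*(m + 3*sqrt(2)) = m^4 - m^3 + 7*sqrt(2)*m^3/2 - 7*sqrt(2)*m^2/2 + m^2 - 7*sqrt(2)*m - 3*m - 6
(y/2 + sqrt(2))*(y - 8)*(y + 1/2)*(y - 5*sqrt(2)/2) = y^4/2 - 15*y^3/4 - sqrt(2)*y^3/4 - 7*y^2 + 15*sqrt(2)*y^2/8 + sqrt(2)*y + 75*y/2 + 20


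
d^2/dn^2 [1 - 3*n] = 0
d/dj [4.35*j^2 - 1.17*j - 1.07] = 8.7*j - 1.17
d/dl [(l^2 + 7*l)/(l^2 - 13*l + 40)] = 20*(-l^2 + 4*l + 14)/(l^4 - 26*l^3 + 249*l^2 - 1040*l + 1600)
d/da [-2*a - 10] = -2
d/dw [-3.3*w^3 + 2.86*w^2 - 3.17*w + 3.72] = -9.9*w^2 + 5.72*w - 3.17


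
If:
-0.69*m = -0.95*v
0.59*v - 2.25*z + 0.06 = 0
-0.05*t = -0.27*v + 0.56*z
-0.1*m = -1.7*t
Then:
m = 0.17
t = 0.01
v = 0.13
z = 0.06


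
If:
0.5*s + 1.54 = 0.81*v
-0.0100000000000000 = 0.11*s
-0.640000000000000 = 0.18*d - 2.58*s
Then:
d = -4.86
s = -0.09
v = 1.85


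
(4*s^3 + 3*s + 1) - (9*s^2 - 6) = 4*s^3 - 9*s^2 + 3*s + 7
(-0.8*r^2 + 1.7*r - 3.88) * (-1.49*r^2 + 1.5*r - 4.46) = 1.192*r^4 - 3.733*r^3 + 11.8992*r^2 - 13.402*r + 17.3048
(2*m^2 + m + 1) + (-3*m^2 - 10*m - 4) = -m^2 - 9*m - 3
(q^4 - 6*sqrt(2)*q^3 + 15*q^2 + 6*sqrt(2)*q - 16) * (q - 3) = q^5 - 6*sqrt(2)*q^4 - 3*q^4 + 15*q^3 + 18*sqrt(2)*q^3 - 45*q^2 + 6*sqrt(2)*q^2 - 18*sqrt(2)*q - 16*q + 48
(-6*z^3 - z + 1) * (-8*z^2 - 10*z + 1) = 48*z^5 + 60*z^4 + 2*z^3 + 2*z^2 - 11*z + 1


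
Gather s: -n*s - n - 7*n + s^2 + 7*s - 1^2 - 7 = -8*n + s^2 + s*(7 - n) - 8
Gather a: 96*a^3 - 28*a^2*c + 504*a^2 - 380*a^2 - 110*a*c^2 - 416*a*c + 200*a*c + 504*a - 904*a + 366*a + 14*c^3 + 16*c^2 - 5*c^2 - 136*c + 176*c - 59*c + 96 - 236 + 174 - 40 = 96*a^3 + a^2*(124 - 28*c) + a*(-110*c^2 - 216*c - 34) + 14*c^3 + 11*c^2 - 19*c - 6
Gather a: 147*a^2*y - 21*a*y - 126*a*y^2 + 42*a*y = 147*a^2*y + a*(-126*y^2 + 21*y)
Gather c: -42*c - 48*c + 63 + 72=135 - 90*c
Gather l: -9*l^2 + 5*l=-9*l^2 + 5*l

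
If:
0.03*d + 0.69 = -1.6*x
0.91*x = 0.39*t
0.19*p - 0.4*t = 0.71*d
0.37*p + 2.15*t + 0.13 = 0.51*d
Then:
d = 3.78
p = 11.67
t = -1.17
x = -0.50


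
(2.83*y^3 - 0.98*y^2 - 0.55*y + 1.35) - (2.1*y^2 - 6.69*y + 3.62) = 2.83*y^3 - 3.08*y^2 + 6.14*y - 2.27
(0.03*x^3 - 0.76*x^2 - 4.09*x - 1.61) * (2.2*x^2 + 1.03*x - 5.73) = 0.066*x^5 - 1.6411*x^4 - 9.9527*x^3 - 3.3999*x^2 + 21.7774*x + 9.2253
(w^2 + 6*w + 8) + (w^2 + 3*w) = 2*w^2 + 9*w + 8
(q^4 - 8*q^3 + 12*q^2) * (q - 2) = q^5 - 10*q^4 + 28*q^3 - 24*q^2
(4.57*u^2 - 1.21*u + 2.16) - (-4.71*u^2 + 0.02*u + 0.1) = 9.28*u^2 - 1.23*u + 2.06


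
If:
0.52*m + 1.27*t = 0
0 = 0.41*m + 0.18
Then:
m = -0.44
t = 0.18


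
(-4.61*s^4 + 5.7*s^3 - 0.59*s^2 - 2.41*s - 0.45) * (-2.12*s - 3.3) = 9.7732*s^5 + 3.129*s^4 - 17.5592*s^3 + 7.0562*s^2 + 8.907*s + 1.485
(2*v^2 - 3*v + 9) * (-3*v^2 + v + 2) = -6*v^4 + 11*v^3 - 26*v^2 + 3*v + 18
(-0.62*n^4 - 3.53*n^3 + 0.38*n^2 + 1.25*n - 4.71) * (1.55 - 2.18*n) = 1.3516*n^5 + 6.7344*n^4 - 6.2999*n^3 - 2.136*n^2 + 12.2053*n - 7.3005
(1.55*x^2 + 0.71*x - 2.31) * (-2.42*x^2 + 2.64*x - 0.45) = -3.751*x^4 + 2.3738*x^3 + 6.7671*x^2 - 6.4179*x + 1.0395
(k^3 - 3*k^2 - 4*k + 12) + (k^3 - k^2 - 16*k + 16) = 2*k^3 - 4*k^2 - 20*k + 28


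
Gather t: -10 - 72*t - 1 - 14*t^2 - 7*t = -14*t^2 - 79*t - 11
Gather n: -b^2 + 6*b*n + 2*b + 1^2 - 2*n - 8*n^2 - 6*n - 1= -b^2 + 2*b - 8*n^2 + n*(6*b - 8)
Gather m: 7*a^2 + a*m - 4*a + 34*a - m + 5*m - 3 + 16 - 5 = 7*a^2 + 30*a + m*(a + 4) + 8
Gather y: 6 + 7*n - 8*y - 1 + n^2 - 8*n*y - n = n^2 + 6*n + y*(-8*n - 8) + 5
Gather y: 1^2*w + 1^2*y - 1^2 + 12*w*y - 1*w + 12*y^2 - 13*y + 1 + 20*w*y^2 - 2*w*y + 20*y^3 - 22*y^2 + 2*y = 20*y^3 + y^2*(20*w - 10) + y*(10*w - 10)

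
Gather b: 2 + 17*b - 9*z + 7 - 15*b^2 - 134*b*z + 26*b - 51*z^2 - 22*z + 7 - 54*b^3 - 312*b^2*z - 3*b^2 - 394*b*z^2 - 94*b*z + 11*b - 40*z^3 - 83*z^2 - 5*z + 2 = -54*b^3 + b^2*(-312*z - 18) + b*(-394*z^2 - 228*z + 54) - 40*z^3 - 134*z^2 - 36*z + 18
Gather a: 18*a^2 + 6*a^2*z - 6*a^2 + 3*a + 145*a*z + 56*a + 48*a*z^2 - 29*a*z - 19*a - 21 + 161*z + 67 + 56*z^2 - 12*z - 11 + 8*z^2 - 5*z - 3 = a^2*(6*z + 12) + a*(48*z^2 + 116*z + 40) + 64*z^2 + 144*z + 32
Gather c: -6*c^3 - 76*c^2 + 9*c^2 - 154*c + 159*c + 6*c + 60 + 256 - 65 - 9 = -6*c^3 - 67*c^2 + 11*c + 242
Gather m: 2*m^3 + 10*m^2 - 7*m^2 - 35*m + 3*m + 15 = 2*m^3 + 3*m^2 - 32*m + 15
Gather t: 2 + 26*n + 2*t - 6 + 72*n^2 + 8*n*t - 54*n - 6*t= 72*n^2 - 28*n + t*(8*n - 4) - 4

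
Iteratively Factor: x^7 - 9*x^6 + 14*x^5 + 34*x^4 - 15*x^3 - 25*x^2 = (x - 5)*(x^6 - 4*x^5 - 6*x^4 + 4*x^3 + 5*x^2) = (x - 5)*(x + 1)*(x^5 - 5*x^4 - x^3 + 5*x^2) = (x - 5)^2*(x + 1)*(x^4 - x^2) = (x - 5)^2*(x - 1)*(x + 1)*(x^3 + x^2) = x*(x - 5)^2*(x - 1)*(x + 1)*(x^2 + x) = x*(x - 5)^2*(x - 1)*(x + 1)^2*(x)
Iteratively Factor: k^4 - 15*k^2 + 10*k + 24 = (k - 2)*(k^3 + 2*k^2 - 11*k - 12) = (k - 3)*(k - 2)*(k^2 + 5*k + 4) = (k - 3)*(k - 2)*(k + 1)*(k + 4)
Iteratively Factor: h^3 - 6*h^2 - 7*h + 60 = (h - 4)*(h^2 - 2*h - 15) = (h - 4)*(h + 3)*(h - 5)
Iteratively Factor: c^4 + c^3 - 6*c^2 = (c - 2)*(c^3 + 3*c^2) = c*(c - 2)*(c^2 + 3*c) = c*(c - 2)*(c + 3)*(c)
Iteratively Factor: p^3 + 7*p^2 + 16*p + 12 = (p + 2)*(p^2 + 5*p + 6) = (p + 2)*(p + 3)*(p + 2)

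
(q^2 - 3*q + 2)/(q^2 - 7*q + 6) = (q - 2)/(q - 6)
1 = 1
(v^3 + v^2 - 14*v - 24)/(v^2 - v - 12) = v + 2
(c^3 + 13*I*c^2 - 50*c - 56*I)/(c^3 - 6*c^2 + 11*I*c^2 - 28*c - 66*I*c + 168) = (c + 2*I)/(c - 6)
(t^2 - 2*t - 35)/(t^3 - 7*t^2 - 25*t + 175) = 1/(t - 5)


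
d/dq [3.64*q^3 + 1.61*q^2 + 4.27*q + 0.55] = 10.92*q^2 + 3.22*q + 4.27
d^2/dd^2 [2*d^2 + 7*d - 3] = 4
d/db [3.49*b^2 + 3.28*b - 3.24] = 6.98*b + 3.28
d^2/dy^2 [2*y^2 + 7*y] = 4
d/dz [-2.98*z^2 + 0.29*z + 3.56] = 0.29 - 5.96*z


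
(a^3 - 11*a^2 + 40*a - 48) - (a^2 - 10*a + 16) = a^3 - 12*a^2 + 50*a - 64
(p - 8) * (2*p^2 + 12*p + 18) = 2*p^3 - 4*p^2 - 78*p - 144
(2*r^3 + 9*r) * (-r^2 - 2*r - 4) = -2*r^5 - 4*r^4 - 17*r^3 - 18*r^2 - 36*r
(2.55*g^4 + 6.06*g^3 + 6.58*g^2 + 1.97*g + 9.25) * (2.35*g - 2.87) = 5.9925*g^5 + 6.9225*g^4 - 1.9292*g^3 - 14.2551*g^2 + 16.0836*g - 26.5475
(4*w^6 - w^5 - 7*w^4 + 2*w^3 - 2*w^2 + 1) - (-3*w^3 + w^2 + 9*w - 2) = 4*w^6 - w^5 - 7*w^4 + 5*w^3 - 3*w^2 - 9*w + 3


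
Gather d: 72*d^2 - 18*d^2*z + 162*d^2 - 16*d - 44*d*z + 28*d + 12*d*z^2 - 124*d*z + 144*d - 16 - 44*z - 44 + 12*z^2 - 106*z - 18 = d^2*(234 - 18*z) + d*(12*z^2 - 168*z + 156) + 12*z^2 - 150*z - 78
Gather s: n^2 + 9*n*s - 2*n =n^2 + 9*n*s - 2*n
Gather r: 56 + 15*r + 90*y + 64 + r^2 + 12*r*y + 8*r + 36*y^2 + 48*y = r^2 + r*(12*y + 23) + 36*y^2 + 138*y + 120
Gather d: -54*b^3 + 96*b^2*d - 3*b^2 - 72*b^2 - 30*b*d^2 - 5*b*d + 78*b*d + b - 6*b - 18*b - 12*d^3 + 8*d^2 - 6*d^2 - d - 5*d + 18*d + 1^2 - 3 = -54*b^3 - 75*b^2 - 23*b - 12*d^3 + d^2*(2 - 30*b) + d*(96*b^2 + 73*b + 12) - 2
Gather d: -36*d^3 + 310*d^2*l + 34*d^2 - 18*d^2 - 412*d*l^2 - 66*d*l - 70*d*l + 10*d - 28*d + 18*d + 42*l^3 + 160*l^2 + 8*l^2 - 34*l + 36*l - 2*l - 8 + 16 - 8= -36*d^3 + d^2*(310*l + 16) + d*(-412*l^2 - 136*l) + 42*l^3 + 168*l^2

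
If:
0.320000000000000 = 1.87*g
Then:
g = 0.17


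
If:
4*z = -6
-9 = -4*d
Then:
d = 9/4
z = -3/2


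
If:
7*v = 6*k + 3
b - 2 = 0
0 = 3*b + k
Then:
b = 2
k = -6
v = -33/7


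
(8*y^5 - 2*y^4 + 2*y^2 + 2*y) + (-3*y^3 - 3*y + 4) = 8*y^5 - 2*y^4 - 3*y^3 + 2*y^2 - y + 4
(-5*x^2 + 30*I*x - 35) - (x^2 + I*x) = -6*x^2 + 29*I*x - 35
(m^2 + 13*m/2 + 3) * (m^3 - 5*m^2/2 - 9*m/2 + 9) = m^5 + 4*m^4 - 71*m^3/4 - 111*m^2/4 + 45*m + 27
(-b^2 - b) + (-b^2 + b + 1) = 1 - 2*b^2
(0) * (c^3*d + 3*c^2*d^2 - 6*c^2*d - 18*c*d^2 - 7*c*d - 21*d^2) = 0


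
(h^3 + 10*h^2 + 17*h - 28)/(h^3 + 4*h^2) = 1 + 6/h - 7/h^2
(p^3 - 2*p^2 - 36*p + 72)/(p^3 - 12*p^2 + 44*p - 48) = (p + 6)/(p - 4)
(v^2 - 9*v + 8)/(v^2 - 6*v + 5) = (v - 8)/(v - 5)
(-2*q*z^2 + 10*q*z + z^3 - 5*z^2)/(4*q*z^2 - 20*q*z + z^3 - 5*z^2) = (-2*q + z)/(4*q + z)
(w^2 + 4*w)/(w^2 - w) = (w + 4)/(w - 1)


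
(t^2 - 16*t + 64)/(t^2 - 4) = (t^2 - 16*t + 64)/(t^2 - 4)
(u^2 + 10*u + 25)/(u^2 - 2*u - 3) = (u^2 + 10*u + 25)/(u^2 - 2*u - 3)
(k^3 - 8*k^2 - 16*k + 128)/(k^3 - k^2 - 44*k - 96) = (k - 4)/(k + 3)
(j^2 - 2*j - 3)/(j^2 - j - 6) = (j + 1)/(j + 2)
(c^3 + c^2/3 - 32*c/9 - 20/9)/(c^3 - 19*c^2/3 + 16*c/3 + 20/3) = (c + 5/3)/(c - 5)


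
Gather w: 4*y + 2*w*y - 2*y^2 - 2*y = 2*w*y - 2*y^2 + 2*y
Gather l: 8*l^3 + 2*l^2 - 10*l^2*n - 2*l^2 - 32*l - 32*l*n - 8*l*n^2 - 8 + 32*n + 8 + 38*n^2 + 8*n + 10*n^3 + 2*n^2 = 8*l^3 - 10*l^2*n + l*(-8*n^2 - 32*n - 32) + 10*n^3 + 40*n^2 + 40*n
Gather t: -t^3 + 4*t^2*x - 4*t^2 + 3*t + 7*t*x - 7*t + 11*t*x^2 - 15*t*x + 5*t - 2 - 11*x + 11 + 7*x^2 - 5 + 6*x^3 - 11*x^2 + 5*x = -t^3 + t^2*(4*x - 4) + t*(11*x^2 - 8*x + 1) + 6*x^3 - 4*x^2 - 6*x + 4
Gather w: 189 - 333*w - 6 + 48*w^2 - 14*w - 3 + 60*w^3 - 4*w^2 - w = 60*w^3 + 44*w^2 - 348*w + 180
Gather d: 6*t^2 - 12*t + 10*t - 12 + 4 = 6*t^2 - 2*t - 8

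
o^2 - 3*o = o*(o - 3)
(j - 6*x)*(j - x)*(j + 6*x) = j^3 - j^2*x - 36*j*x^2 + 36*x^3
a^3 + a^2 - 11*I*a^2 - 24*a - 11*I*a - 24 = (a + 1)*(a - 8*I)*(a - 3*I)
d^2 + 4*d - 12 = (d - 2)*(d + 6)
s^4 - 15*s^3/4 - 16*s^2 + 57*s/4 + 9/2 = (s - 6)*(s - 1)*(s + 1/4)*(s + 3)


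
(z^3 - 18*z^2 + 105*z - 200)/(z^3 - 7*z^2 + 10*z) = (z^2 - 13*z + 40)/(z*(z - 2))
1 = 1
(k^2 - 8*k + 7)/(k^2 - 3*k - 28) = (k - 1)/(k + 4)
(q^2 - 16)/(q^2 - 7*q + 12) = (q + 4)/(q - 3)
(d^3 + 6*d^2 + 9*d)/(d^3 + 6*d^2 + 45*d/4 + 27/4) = 4*d*(d + 3)/(4*d^2 + 12*d + 9)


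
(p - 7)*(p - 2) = p^2 - 9*p + 14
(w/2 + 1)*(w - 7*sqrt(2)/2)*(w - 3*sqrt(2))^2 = w^4/2 - 19*sqrt(2)*w^3/4 + w^3 - 19*sqrt(2)*w^2/2 + 30*w^2 - 63*sqrt(2)*w/2 + 60*w - 63*sqrt(2)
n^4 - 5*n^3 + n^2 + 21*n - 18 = (n - 3)^2*(n - 1)*(n + 2)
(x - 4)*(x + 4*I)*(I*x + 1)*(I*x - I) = -x^4 + 5*x^3 - 3*I*x^3 - 8*x^2 + 15*I*x^2 + 20*x - 12*I*x - 16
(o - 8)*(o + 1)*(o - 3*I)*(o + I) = o^4 - 7*o^3 - 2*I*o^3 - 5*o^2 + 14*I*o^2 - 21*o + 16*I*o - 24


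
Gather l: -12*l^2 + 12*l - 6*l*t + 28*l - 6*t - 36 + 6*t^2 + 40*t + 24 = -12*l^2 + l*(40 - 6*t) + 6*t^2 + 34*t - 12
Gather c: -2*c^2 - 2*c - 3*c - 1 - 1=-2*c^2 - 5*c - 2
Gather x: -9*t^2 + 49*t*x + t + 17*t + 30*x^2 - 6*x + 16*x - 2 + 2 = -9*t^2 + 18*t + 30*x^2 + x*(49*t + 10)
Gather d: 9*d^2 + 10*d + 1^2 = 9*d^2 + 10*d + 1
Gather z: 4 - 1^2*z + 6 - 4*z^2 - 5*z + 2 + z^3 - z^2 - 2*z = z^3 - 5*z^2 - 8*z + 12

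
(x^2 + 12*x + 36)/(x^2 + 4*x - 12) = (x + 6)/(x - 2)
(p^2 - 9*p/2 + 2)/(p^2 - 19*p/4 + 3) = 2*(2*p - 1)/(4*p - 3)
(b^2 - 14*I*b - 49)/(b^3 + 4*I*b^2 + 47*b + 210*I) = (b - 7*I)/(b^2 + 11*I*b - 30)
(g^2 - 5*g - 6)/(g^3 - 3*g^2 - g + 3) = (g - 6)/(g^2 - 4*g + 3)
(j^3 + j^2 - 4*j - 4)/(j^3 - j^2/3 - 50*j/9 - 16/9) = 9*(j^2 - j - 2)/(9*j^2 - 21*j - 8)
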